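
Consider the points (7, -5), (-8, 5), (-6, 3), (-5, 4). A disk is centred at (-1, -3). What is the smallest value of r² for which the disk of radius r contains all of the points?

The required radius is the distance from (-1, -3) to the farthest point.
Squared distances: 68, 113, 61, 65.
Maximum is 113, attained at (-8, 5).

113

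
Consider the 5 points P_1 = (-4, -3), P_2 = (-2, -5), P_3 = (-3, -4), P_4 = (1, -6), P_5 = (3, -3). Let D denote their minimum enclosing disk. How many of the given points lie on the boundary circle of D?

2

By Welzl's lemma the MEC is supported by two points (diametrically opposite) or three points (on a circumcircle).
The farthest pair is P_1–P_5 with squared distance 49. The circle on this segment as diameter has centre (-0.5, -3) and r² = 49/4 = 12.25.
Check P_2: distance² to centre = 6.25 ≤ 12.25, so it lies inside.
All remaining points lie in this disk, and no smaller disk contains both endpoints, so this is the minimum enclosing circle.
The points at distance exactly r from the centre are P_1, P_5 — 2 points.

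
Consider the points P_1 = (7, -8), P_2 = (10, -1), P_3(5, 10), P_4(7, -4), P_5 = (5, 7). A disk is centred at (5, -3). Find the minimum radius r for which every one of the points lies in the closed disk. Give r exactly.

The required radius is the distance from (5, -3) to the farthest point.
Squared distances: 29, 29, 169, 5, 100.
Maximum is 169, attained at P_3.
r = √169 = 13.

13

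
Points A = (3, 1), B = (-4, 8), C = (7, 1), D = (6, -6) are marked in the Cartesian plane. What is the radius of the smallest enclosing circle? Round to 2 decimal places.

8.60

The minimum enclosing circle of a finite set is fixed by two of the points (as a diameter) or three (as a circumcircle).
The farthest pair is B–D with squared distance 296. The circle on this segment as diameter has centre (1, 1) and r² = 296/4 = 74.
Check A: distance² to centre = 4 ≤ 74, so it lies inside.
All remaining points lie in this disk, and no smaller disk contains both endpoints, so this is the minimum enclosing circle.
r = √74 ≈ 8.60.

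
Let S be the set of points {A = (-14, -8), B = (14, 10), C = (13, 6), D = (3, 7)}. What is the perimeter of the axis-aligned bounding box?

92

Width = max x − min x = 14 − (-14) = 28.
Height = max y − min y = 10 − (-8) = 18.
Perimeter = 2(28 + 18) = 92.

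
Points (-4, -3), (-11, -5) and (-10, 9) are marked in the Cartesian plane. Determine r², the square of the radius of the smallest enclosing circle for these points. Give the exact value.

Call the three points A, B, C in the order given.
Side lengths²: AB² = 53, AC² = 180, BC² = 197.
Since BC² = 197 < 180 + 53 = 233, the triangle is acute, so the smallest enclosing circle is the circumcircle.
Circumcentre = (-9.1875, 1.90625), r² = 50.9814453125.

50.9814453125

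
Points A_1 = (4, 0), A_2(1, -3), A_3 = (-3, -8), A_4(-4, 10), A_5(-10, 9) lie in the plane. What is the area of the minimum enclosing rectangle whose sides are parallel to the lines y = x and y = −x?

In coordinates u = x + y, v = x − y the rectangle is axis-aligned; the map (x,y)→(u,v) scales areas by 2.
u-values: 4, -2, -11, 6, -1; range = 6 − (-11) = 17.
v-values: 4, 4, 5, -14, -19; range = 5 − (-19) = 24.
Area = (17 × 24) / 2 = 204.

204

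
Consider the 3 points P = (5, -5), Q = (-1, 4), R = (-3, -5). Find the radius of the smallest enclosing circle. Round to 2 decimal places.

5.54

Side lengths²: PQ² = 117, PR² = 64, QR² = 85.
Since PQ² = 117 < 85 + 64 = 149, the triangle is acute, so the smallest enclosing circle is the circumcircle.
Circumcentre = (1, -7/6), r² = 1105/36.
r = √(1105/36) ≈ 5.54.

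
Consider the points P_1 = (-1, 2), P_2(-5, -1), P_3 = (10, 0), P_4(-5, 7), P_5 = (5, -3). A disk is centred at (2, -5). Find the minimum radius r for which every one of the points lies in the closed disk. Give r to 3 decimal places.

13.892

The required radius is the distance from (2, -5) to the farthest point.
Squared distances: 58, 65, 89, 193, 13.
Maximum is 193, attained at P_4.
r = √193 ≈ 13.892.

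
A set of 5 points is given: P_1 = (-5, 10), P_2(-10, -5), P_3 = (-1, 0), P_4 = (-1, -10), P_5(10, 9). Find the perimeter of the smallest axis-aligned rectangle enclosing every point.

Width = max x − min x = 10 − (-10) = 20.
Height = max y − min y = 10 − (-10) = 20.
Perimeter = 2(20 + 20) = 80.

80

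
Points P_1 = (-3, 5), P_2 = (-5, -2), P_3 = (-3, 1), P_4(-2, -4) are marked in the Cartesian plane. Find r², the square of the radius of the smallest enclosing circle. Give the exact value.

A smallest enclosing disk is always determined by at most three of the input points on its boundary.
The farthest pair is P_1–P_4 with squared distance 82. The circle on this segment as diameter has centre (-2.5, 0.5) and r² = 82/4 = 20.5.
Check P_2: distance² to centre = 12.5 ≤ 20.5, so it lies inside.
All remaining points lie in this disk, and no smaller disk contains both endpoints, so this is the minimum enclosing circle.

20.5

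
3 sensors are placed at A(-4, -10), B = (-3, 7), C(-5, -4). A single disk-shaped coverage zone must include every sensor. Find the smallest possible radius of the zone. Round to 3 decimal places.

Side lengths²: AB² = 290, AC² = 37, BC² = 125.
Since AB² = 290 ≥ 125 + 37 = 162, the angle opposite AB is not acute, so the smallest enclosing circle has AB as diameter.
Centre = midpoint of AB = (-3.5, -1.5), r² = 290/4 = 72.5.
r = √(72.5) ≈ 8.515.

8.515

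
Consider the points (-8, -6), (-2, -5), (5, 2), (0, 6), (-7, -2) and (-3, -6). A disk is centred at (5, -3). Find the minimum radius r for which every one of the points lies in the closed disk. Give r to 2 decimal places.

13.34

The required radius is the distance from (5, -3) to the farthest point.
Squared distances: 178, 53, 25, 106, 145, 73.
Maximum is 178, attained at (-8, -6).
r = √178 ≈ 13.34.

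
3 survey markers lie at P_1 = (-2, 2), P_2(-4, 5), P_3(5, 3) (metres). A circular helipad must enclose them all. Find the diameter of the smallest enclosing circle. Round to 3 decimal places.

9.220

Side lengths²: P_1P_2² = 13, P_1P_3² = 50, P_2P_3² = 85.
Since P_2P_3² = 85 ≥ 50 + 13 = 63, the angle opposite P_2P_3 is not acute, so the smallest enclosing circle has P_2P_3 as diameter.
Centre = midpoint of P_2P_3 = (0.5, 4), r² = 85/4 = 21.25.
Diameter = 2r = 2√(21.25) ≈ 9.220.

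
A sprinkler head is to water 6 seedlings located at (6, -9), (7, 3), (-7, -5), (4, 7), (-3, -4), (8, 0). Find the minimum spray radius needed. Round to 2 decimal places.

The minimum enclosing circle is determined by three boundary points: (6, -9), (-7, -5), (4, 7).
Their circumcentre is (1.2, -1.475) with r² = 79.665625.
The farthest remaining point (7, 3) is at distance² 53.665625 ≤ 79.665625.
r = √(79.665625) ≈ 8.93.

8.93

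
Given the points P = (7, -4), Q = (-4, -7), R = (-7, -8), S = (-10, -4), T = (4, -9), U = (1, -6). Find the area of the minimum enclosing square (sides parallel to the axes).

289

The bounding box has width 17 and height 5.
An axis-aligned square enclosing the set must have side ≥ max(width, height).
So the minimum side is max(17, 5) = 17.
Area = 17² = 289.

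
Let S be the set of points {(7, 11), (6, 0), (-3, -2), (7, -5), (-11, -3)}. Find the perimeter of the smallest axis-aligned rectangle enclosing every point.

68

Width = max x − min x = 7 − (-11) = 18.
Height = max y − min y = 11 − (-5) = 16.
Perimeter = 2(18 + 16) = 68.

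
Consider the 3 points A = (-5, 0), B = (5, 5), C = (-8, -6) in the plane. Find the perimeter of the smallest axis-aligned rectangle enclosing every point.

48

Width = max x − min x = 5 − (-8) = 13.
Height = max y − min y = 5 − (-6) = 11.
Perimeter = 2(13 + 11) = 48.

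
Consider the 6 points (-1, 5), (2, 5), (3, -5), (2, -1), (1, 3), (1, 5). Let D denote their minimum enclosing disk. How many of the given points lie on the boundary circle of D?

2

By Welzl's lemma the MEC is supported by two points (diametrically opposite) or three points (on a circumcircle).
The farthest pair is (-1, 5)–(3, -5) with squared distance 116. The circle on this segment as diameter has centre (1, 0) and r² = 116/4 = 29.
Check (2, 5): distance² to centre = 26 ≤ 29, so it lies inside.
All remaining points lie in this disk, and no smaller disk contains both endpoints, so this is the minimum enclosing circle.
The points at distance exactly r from the centre are (-1, 5), (3, -5) — 2 points.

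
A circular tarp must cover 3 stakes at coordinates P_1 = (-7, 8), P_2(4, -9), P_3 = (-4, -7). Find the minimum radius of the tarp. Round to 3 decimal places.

Side lengths²: P_1P_2² = 410, P_1P_3² = 234, P_2P_3² = 68.
Since P_1P_2² = 410 ≥ 234 + 68 = 302, the angle opposite P_1P_2 is not acute, so the smallest enclosing circle has P_1P_2 as diameter.
Centre = midpoint of P_1P_2 = (-1.5, -0.5), r² = 410/4 = 102.5.
r = √(102.5) ≈ 10.124.

10.124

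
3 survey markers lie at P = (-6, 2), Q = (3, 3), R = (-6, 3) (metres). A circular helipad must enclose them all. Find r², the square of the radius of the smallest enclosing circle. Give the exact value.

20.5

Side lengths²: PQ² = 82, PR² = 1, QR² = 81.
Since PQ² = 82 ≥ 81 + 1 = 82, the angle opposite PQ is not acute, so the smallest enclosing circle has PQ as diameter.
Centre = midpoint of PQ = (-1.5, 2.5), r² = 82/4 = 20.5.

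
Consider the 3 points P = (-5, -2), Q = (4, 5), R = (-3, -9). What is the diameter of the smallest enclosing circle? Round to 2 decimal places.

Side lengths²: PQ² = 130, PR² = 53, QR² = 245.
Since QR² = 245 ≥ 130 + 53 = 183, the angle opposite QR is not acute, so the smallest enclosing circle has QR as diameter.
Centre = midpoint of QR = (0.5, -2), r² = 245/4 = 61.25.
Diameter = 2r = 2√(61.25) ≈ 15.65.

15.65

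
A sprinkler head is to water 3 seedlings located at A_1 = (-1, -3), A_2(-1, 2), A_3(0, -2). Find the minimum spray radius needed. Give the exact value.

2.5

Side lengths²: A_1A_2² = 25, A_1A_3² = 2, A_2A_3² = 17.
Since A_1A_2² = 25 ≥ 17 + 2 = 19, the angle opposite A_1A_2 is not acute, so the smallest enclosing circle has A_1A_2 as diameter.
Centre = midpoint of A_1A_2 = (-1, -0.5), r² = 25/4 = 6.25.
r = √(6.25) = 2.5.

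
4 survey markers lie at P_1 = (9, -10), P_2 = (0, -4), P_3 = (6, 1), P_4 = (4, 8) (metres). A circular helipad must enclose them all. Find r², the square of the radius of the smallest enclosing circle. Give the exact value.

87.25

The minimum enclosing circle of a finite set is fixed by two of the points (as a diameter) or three (as a circumcircle).
The farthest pair is P_1–P_4 with squared distance 349. The circle on this segment as diameter has centre (6.5, -1) and r² = 349/4 = 87.25.
Check P_2: distance² to centre = 51.25 ≤ 87.25, so it lies inside.
All remaining points lie in this disk, and no smaller disk contains both endpoints, so this is the minimum enclosing circle.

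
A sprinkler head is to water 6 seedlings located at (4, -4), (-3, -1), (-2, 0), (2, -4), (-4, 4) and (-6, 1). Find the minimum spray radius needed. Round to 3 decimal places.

The minimum enclosing circle is determined by three boundary points: (4, -4), (-4, 4), (-6, 1).
Their circumcentre is (-0.5, -0.5) with r² = 32.5.
The farthest remaining point (2, -4) is at distance² 18.5 ≤ 32.5.
r = √(32.5) ≈ 5.701.

5.701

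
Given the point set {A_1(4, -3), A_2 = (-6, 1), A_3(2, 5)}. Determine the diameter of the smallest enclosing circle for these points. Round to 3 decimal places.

11.033

Side lengths²: A_1A_2² = 116, A_1A_3² = 68, A_2A_3² = 80.
Since A_1A_2² = 116 < 80 + 68 = 148, the triangle is acute, so the smallest enclosing circle is the circumcircle.
Circumcentre = (-5/9, 1/9), r² = 2465/81.
Diameter = 2r = 2√(2465/81) ≈ 11.033.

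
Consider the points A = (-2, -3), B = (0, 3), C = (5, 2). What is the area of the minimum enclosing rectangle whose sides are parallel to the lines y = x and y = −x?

In coordinates u = x + y, v = x − y the rectangle is axis-aligned; the map (x,y)→(u,v) scales areas by 2.
u-values: -5, 3, 7; range = 7 − (-5) = 12.
v-values: 1, -3, 3; range = 3 − (-3) = 6.
Area = (12 × 6) / 2 = 36.

36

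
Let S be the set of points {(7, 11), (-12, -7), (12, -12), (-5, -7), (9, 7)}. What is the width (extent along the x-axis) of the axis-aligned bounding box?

24

max x = 12, min x = -12, so width = 24.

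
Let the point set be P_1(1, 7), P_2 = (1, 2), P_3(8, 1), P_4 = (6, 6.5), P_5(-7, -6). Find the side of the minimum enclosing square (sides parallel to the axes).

15

The bounding box has width 15 and height 13.
An axis-aligned square enclosing the set must have side ≥ max(width, height).
So the minimum side is max(15, 13) = 15.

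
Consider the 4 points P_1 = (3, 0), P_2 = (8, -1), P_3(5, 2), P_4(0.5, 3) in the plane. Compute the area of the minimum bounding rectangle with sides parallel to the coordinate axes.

30

x ranges over [0.5, 8], width 7.5.
y ranges over [-1, 3], height 4.
Area = 7.5 × 4 = 30.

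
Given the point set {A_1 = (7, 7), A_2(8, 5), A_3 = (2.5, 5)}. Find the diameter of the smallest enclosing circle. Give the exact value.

5.5

Side lengths²: A_1A_2² = 5, A_1A_3² = 24.25, A_2A_3² = 30.25.
Since A_2A_3² = 30.25 ≥ 24.25 + 5 = 29.25, the angle opposite A_2A_3 is not acute, so the smallest enclosing circle has A_2A_3 as diameter.
Centre = midpoint of A_2A_3 = (5.25, 5), r² = 30.25/4 = 7.5625.
Diameter = 2r = 2√(7.5625) = 5.5.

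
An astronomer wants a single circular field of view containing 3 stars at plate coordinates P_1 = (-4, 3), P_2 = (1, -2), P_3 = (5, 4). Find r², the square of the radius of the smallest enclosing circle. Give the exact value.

21.32

Side lengths²: P_1P_2² = 50, P_1P_3² = 82, P_2P_3² = 52.
Since P_1P_3² = 82 < 52 + 50 = 102, the triangle is acute, so the smallest enclosing circle is the circumcircle.
Circumcentre = (0.6, 2.6), r² = 21.32.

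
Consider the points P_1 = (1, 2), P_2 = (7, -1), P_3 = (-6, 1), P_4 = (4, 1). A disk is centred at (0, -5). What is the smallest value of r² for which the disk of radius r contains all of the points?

The required radius is the distance from (0, -5) to the farthest point.
Squared distances: 50, 65, 72, 52.
Maximum is 72, attained at P_3.

72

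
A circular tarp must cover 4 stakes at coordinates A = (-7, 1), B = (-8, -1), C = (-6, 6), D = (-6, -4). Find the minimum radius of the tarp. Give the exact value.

5

The minimum enclosing circle of a finite set is fixed by two of the points (as a diameter) or three (as a circumcircle).
The farthest pair is C–D with squared distance 100. The circle on this segment as diameter has centre (-6, 1) and r² = 100/4 = 25.
Check A: distance² to centre = 1 ≤ 25, so it lies inside.
All remaining points lie in this disk, and no smaller disk contains both endpoints, so this is the minimum enclosing circle.
r = √25 = 5.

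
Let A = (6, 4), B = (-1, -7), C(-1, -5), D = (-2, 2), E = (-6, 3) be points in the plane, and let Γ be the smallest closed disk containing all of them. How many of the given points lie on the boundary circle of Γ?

3

The minimum enclosing circle is determined by three boundary points: A, B, E.
Their circumcentre is (0.3, -0.1) with r² = 49.3.
The farthest remaining point C is at distance² 25.7 ≤ 49.3.
The points at distance exactly r from the centre are A, B, E — 3 points.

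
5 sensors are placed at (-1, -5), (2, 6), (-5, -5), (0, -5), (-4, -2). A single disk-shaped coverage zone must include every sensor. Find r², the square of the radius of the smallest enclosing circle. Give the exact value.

The farthest pair is (2, 6)–(-5, -5) with squared distance 170. The circle on this segment as diameter has centre (-1.5, 0.5) and r² = 170/4 = 42.5.
Check (-1, -5): distance² to centre = 30.5 ≤ 42.5, so it lies inside.
All remaining points lie in this disk, and no smaller disk contains both endpoints, so this is the minimum enclosing circle.

42.5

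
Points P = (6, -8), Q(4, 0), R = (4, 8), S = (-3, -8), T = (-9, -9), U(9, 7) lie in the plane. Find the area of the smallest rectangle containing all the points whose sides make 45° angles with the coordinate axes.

306

In coordinates u = x + y, v = x − y the rectangle is axis-aligned; the map (x,y)→(u,v) scales areas by 2.
u-values: -2, 4, 12, -11, -18, 16; range = 16 − (-18) = 34.
v-values: 14, 4, -4, 5, 0, 2; range = 14 − (-4) = 18.
Area = (34 × 18) / 2 = 306.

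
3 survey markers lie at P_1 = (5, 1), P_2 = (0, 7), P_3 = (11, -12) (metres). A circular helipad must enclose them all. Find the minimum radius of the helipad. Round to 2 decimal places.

Side lengths²: P_1P_2² = 61, P_1P_3² = 205, P_2P_3² = 482.
Since P_2P_3² = 482 ≥ 205 + 61 = 266, the angle opposite P_2P_3 is not acute, so the smallest enclosing circle has P_2P_3 as diameter.
Centre = midpoint of P_2P_3 = (5.5, -2.5), r² = 482/4 = 120.5.
r = √(120.5) ≈ 10.98.

10.98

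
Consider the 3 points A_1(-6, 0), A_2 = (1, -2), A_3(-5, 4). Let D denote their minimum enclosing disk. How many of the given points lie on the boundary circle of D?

Side lengths²: A_1A_2² = 53, A_1A_3² = 17, A_2A_3² = 72.
Since A_2A_3² = 72 ≥ 53 + 17 = 70, the angle opposite A_2A_3 is not acute, so the smallest enclosing circle has A_2A_3 as diameter.
Centre = midpoint of A_2A_3 = (-2, 1), r² = 72/4 = 18.
The points at distance exactly r from the centre are A_2, A_3 — 2 points.

2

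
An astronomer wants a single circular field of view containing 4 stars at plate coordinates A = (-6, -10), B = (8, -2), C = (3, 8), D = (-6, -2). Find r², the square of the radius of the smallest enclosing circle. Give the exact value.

101.25

By Welzl's lemma the MEC is supported by two points (diametrically opposite) or three points (on a circumcircle).
The farthest pair is A–C with squared distance 405. The circle on this segment as diameter has centre (-1.5, -1) and r² = 405/4 = 101.25.
Check B: distance² to centre = 91.25 ≤ 101.25, so it lies inside.
All remaining points lie in this disk, and no smaller disk contains both endpoints, so this is the minimum enclosing circle.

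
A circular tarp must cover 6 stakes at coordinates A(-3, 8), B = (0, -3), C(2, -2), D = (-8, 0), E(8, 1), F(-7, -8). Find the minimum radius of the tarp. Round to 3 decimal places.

The minimum enclosing circle of a finite set is fixed by two of the points (as a diameter) or three (as a circumcircle).
The minimum enclosing circle is determined by three boundary points: A, E, F.
Their circumcentre is (-1, -1) with r² = 85.
The farthest remaining point D is at distance² 50 ≤ 85.
r = √85 ≈ 9.220.

9.220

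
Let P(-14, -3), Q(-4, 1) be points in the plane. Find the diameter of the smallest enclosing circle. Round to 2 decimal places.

10.77

The smallest circle enclosing two points has them as diameter endpoints.
Centre = midpoint = (-9, -1); r² = |PQ|²/4 = 116/4 = 29.
Diameter = 2r = 2√29 ≈ 10.77.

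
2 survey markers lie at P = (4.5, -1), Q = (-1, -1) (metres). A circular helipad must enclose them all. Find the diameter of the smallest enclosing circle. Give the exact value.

5.5

The smallest circle enclosing two points has them as diameter endpoints.
Centre = midpoint = (1.75, -1); r² = |PQ|²/4 = 30.25/4 = 7.5625.
Diameter = 2r = 2√(7.5625) = 5.5.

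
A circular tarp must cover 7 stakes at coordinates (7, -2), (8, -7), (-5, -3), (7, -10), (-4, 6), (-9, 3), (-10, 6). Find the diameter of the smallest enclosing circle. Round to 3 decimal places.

23.345

The farthest pair is (7, -10)–(-10, 6) with squared distance 545. The circle on this segment as diameter has centre (-1.5, -2) and r² = 545/4 = 136.25.
Check (7, -2): distance² to centre = 72.25 ≤ 136.25, so it lies inside.
All remaining points lie in this disk, and no smaller disk contains both endpoints, so this is the minimum enclosing circle.
Diameter = 2r = 2√(136.25) ≈ 23.345.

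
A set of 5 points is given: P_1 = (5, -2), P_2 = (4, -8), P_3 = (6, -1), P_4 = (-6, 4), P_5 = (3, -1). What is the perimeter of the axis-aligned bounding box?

Width = max x − min x = 6 − (-6) = 12.
Height = max y − min y = 4 − (-8) = 12.
Perimeter = 2(12 + 12) = 48.

48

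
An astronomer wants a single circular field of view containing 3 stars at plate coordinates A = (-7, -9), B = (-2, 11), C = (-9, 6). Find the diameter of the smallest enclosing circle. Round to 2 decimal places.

Side lengths²: AB² = 425, AC² = 229, BC² = 74.
Since AB² = 425 ≥ 229 + 74 = 303, the angle opposite AB is not acute, so the smallest enclosing circle has AB as diameter.
Centre = midpoint of AB = (-4.5, 1), r² = 425/4 = 106.25.
Diameter = 2r = 2√(106.25) ≈ 20.62.

20.62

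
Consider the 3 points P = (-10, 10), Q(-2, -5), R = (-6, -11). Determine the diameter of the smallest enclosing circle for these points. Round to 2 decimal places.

21.38

Side lengths²: PQ² = 289, PR² = 457, QR² = 52.
Since PR² = 457 ≥ 289 + 52 = 341, the angle opposite PR is not acute, so the smallest enclosing circle has PR as diameter.
Centre = midpoint of PR = (-8, -0.5), r² = 457/4 = 114.25.
Diameter = 2r = 2√(114.25) ≈ 21.38.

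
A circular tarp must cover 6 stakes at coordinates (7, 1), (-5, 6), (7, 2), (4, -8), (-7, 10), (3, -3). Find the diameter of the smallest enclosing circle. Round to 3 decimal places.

The minimum enclosing circle of a finite set is fixed by two of the points (as a diameter) or three (as a circumcircle).
The farthest pair is (4, -8)–(-7, 10) with squared distance 445. The circle on this segment as diameter has centre (-1.5, 1) and r² = 445/4 = 111.25.
Check (7, 1): distance² to centre = 72.25 ≤ 111.25, so it lies inside.
All remaining points lie in this disk, and no smaller disk contains both endpoints, so this is the minimum enclosing circle.
Diameter = 2r = 2√(111.25) ≈ 21.095.

21.095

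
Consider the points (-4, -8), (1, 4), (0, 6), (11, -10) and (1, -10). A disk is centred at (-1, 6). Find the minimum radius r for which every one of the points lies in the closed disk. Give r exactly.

20

The required radius is the distance from (-1, 6) to the farthest point.
Squared distances: 205, 8, 1, 400, 260.
Maximum is 400, attained at (11, -10).
r = √400 = 20.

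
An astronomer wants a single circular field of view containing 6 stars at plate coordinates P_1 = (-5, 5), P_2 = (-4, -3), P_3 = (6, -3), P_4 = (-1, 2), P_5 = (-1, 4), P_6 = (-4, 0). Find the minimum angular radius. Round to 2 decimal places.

By Welzl's lemma the MEC is supported by two points (diametrically opposite) or three points (on a circumcircle).
The farthest pair is P_1–P_3 with squared distance 185. The circle on this segment as diameter has centre (0.5, 1) and r² = 185/4 = 46.25.
Check P_2: distance² to centre = 36.25 ≤ 46.25, so it lies inside.
All remaining points lie in this disk, and no smaller disk contains both endpoints, so this is the minimum enclosing circle.
r = √(46.25) ≈ 6.80.

6.80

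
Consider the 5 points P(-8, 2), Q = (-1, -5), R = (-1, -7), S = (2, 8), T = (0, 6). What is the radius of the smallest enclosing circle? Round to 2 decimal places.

A smallest enclosing disk is always determined by at most three of the input points on its boundary.
The minimum enclosing circle is determined by three boundary points: P, R, S.
Their circumcentre is (-9/22, 15/22) with r² = 14365/242.
The farthest remaining point Q is at distance² 7897/242 ≤ 14365/242.
r = √(14365/242) ≈ 7.70.

7.70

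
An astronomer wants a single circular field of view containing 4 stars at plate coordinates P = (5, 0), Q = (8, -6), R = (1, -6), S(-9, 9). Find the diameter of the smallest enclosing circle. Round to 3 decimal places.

22.672

The minimum enclosing circle of a finite set is fixed by two of the points (as a diameter) or three (as a circumcircle).
The farthest pair is Q–S with squared distance 514. The circle on this segment as diameter has centre (-0.5, 1.5) and r² = 514/4 = 128.5.
Check P: distance² to centre = 32.5 ≤ 128.5, so it lies inside.
All remaining points lie in this disk, and no smaller disk contains both endpoints, so this is the minimum enclosing circle.
Diameter = 2r = 2√(128.5) ≈ 22.672.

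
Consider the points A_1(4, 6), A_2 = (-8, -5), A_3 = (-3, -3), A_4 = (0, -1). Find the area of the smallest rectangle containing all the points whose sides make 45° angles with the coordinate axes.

46

In coordinates u = x + y, v = x − y the rectangle is axis-aligned; the map (x,y)→(u,v) scales areas by 2.
u-values: 10, -13, -6, -1; range = 10 − (-13) = 23.
v-values: -2, -3, 0, 1; range = 1 − (-3) = 4.
Area = (23 × 4) / 2 = 46.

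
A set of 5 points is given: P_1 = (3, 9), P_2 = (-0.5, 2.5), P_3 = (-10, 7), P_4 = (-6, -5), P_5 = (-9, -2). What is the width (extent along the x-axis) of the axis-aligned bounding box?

max x = 3, min x = -10, so width = 13.

13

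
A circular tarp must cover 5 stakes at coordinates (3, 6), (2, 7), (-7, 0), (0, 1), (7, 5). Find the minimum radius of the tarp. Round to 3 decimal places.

By Welzl's lemma the MEC is supported by two points (diametrically opposite) or three points (on a circumcircle).
The farthest pair is (-7, 0)–(7, 5) with squared distance 221. The circle on this segment as diameter has centre (0, 2.5) and r² = 221/4 = 55.25.
Check (3, 6): distance² to centre = 21.25 ≤ 55.25, so it lies inside.
All remaining points lie in this disk, and no smaller disk contains both endpoints, so this is the minimum enclosing circle.
r = √(55.25) ≈ 7.433.

7.433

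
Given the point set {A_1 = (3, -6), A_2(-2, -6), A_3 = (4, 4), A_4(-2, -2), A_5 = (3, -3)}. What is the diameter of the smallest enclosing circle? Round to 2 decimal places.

By Welzl's lemma the MEC is supported by two points (diametrically opposite) or three points (on a circumcircle).
The farthest pair is A_2–A_3 with squared distance 136. The circle on this segment as diameter has centre (1, -1) and r² = 136/4 = 34.
Check A_1: distance² to centre = 29 ≤ 34, so it lies inside.
All remaining points lie in this disk, and no smaller disk contains both endpoints, so this is the minimum enclosing circle.
Diameter = 2r = 2√34 ≈ 11.66.

11.66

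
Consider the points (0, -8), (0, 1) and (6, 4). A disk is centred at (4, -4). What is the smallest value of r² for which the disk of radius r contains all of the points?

The required radius is the distance from (4, -4) to the farthest point.
Squared distances: 32, 41, 68.
Maximum is 68, attained at (6, 4).

68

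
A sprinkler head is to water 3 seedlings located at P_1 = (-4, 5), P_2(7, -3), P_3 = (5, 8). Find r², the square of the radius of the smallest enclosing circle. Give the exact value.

4625/98

Side lengths²: P_1P_2² = 185, P_1P_3² = 90, P_2P_3² = 125.
Since P_1P_2² = 185 < 125 + 90 = 215, the triangle is acute, so the smallest enclosing circle is the circumcircle.
Circumcentre = (29/14, 25/14), r² = 4625/98.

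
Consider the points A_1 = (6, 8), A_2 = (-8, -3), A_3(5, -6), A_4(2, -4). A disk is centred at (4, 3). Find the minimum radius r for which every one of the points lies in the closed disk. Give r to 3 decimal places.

13.416

The required radius is the distance from (4, 3) to the farthest point.
Squared distances: 29, 180, 82, 53.
Maximum is 180, attained at A_2.
r = √180 ≈ 13.416.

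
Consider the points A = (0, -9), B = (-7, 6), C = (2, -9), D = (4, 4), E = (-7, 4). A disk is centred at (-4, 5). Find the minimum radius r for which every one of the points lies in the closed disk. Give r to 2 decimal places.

15.23

The required radius is the distance from (-4, 5) to the farthest point.
Squared distances: 212, 10, 232, 65, 10.
Maximum is 232, attained at C.
r = √232 ≈ 15.23.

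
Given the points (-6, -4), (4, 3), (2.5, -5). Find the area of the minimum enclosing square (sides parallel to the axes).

100

The bounding box has width 10 and height 8.
An axis-aligned square enclosing the set must have side ≥ max(width, height).
So the minimum side is max(10, 8) = 10.
Area = 10² = 100.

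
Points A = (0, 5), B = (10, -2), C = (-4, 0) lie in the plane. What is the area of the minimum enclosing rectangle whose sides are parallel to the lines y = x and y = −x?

In coordinates u = x + y, v = x − y the rectangle is axis-aligned; the map (x,y)→(u,v) scales areas by 2.
u-values: 5, 8, -4; range = 8 − (-4) = 12.
v-values: -5, 12, -4; range = 12 − (-5) = 17.
Area = (12 × 17) / 2 = 102.

102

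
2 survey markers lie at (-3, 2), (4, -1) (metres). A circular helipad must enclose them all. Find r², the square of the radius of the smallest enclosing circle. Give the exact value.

14.5

The smallest circle enclosing two points has them as diameter endpoints.
Centre = midpoint = (0.5, 0.5); r² = |(-3, 2)−(4, -1)|²/4 = 58/4 = 14.5.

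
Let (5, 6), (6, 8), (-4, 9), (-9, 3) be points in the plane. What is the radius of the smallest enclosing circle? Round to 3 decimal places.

The minimum enclosing circle of a finite set is fixed by two of the points (as a diameter) or three (as a circumcircle).
The farthest pair is (6, 8)–(-9, 3) with squared distance 250. The circle on this segment as diameter has centre (-1.5, 5.5) and r² = 250/4 = 62.5.
Check (5, 6): distance² to centre = 42.5 ≤ 62.5, so it lies inside.
All remaining points lie in this disk, and no smaller disk contains both endpoints, so this is the minimum enclosing circle.
r = √(62.5) ≈ 7.906.

7.906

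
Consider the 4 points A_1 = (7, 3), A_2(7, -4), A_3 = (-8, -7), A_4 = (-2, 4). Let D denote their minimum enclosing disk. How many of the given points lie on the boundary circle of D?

2

A smallest enclosing disk is always determined by at most three of the input points on its boundary.
The farthest pair is A_1–A_3 with squared distance 325. The circle on this segment as diameter has centre (-0.5, -2) and r² = 325/4 = 81.25.
Check A_2: distance² to centre = 60.25 ≤ 81.25, so it lies inside.
All remaining points lie in this disk, and no smaller disk contains both endpoints, so this is the minimum enclosing circle.
The points at distance exactly r from the centre are A_1, A_3 — 2 points.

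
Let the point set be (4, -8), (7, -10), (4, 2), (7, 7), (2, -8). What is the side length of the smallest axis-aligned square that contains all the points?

The bounding box has width 5 and height 17.
An axis-aligned square enclosing the set must have side ≥ max(width, height).
So the minimum side is max(5, 17) = 17.

17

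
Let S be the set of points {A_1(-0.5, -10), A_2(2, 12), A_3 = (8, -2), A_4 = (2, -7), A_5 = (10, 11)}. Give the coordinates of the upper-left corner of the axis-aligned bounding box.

(-0.5, 12)

x-range [-0.5, 10], y-range [-10, 12].
The upper-left corner is (-0.5, 12).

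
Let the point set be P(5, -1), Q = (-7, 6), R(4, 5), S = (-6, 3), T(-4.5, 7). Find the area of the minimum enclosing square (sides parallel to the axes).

The bounding box has width 12 and height 8.
An axis-aligned square enclosing the set must have side ≥ max(width, height).
So the minimum side is max(12, 8) = 12.
Area = 12² = 144.

144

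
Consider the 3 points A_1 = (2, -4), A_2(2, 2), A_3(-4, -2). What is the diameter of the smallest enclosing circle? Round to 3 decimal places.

Side lengths²: A_1A_2² = 36, A_1A_3² = 40, A_2A_3² = 52.
Since A_2A_3² = 52 < 40 + 36 = 76, the triangle is acute, so the smallest enclosing circle is the circumcircle.
Circumcentre = (-1/3, -1), r² = 130/9.
Diameter = 2r = 2√(130/9) ≈ 7.601.

7.601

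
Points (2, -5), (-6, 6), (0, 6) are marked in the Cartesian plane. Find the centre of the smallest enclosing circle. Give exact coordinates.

(-2, 0.5)

Call the three points A, B, C in the order given.
Side lengths²: AB² = 185, AC² = 125, BC² = 36.
Since AB² = 185 ≥ 125 + 36 = 161, the angle opposite AB is not acute, so the smallest enclosing circle has AB as diameter.
Centre = midpoint of AB = (-2, 0.5), r² = 185/4 = 46.25.
Centre = (-2, 0.5).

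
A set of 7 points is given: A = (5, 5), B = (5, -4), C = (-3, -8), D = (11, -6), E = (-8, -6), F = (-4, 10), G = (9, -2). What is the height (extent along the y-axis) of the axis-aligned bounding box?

max y = 10, min y = -8, so height = 18.

18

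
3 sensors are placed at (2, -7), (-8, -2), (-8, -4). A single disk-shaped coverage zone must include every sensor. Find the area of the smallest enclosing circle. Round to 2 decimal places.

Call the three points A, B, C in the order given.
Side lengths²: AB² = 125, AC² = 109, BC² = 4.
Since AB² = 125 ≥ 109 + 4 = 113, the angle opposite AB is not acute, so the smallest enclosing circle has AB as diameter.
Centre = midpoint of AB = (-3, -4.5), r² = 125/4 = 31.25.
Area = π·r² = π·31.25 ≈ 98.17.

98.17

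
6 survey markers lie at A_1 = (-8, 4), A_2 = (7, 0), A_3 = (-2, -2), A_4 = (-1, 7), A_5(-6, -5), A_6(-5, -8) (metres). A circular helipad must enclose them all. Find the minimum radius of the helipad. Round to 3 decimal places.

8.242

By Welzl's lemma the MEC is supported by two points (diametrically opposite) or three points (on a circumcircle).
The minimum enclosing circle is determined by three boundary points: A_1, A_2, A_6.
Their circumcentre is (-17/14, -19/28) with r² = 53261/784.
The farthest remaining point A_4 is at distance² 46261/784 ≤ 53261/784.
r = √(53261/784) ≈ 8.242.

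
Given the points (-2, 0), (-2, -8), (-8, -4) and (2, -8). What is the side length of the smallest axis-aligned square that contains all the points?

The bounding box has width 10 and height 8.
An axis-aligned square enclosing the set must have side ≥ max(width, height).
So the minimum side is max(10, 8) = 10.

10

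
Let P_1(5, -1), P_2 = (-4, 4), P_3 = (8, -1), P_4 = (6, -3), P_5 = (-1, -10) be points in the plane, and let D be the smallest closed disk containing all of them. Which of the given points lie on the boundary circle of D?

The minimum enclosing circle is determined by three boundary points: P_2, P_3, P_5.
Their circumcentre is (13/34, -81/34) with r² = 34645/578.
The farthest remaining point P_4 is at distance² 18461/578 ≤ 34645/578.
The points at distance exactly r from the centre are P_2, P_3, P_5 — 3 points.

P_2, P_3, P_5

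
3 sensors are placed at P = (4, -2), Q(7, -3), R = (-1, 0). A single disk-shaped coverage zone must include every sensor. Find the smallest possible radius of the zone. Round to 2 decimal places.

Side lengths²: PQ² = 10, PR² = 29, QR² = 73.
Since QR² = 73 ≥ 29 + 10 = 39, the angle opposite QR is not acute, so the smallest enclosing circle has QR as diameter.
Centre = midpoint of QR = (3, -1.5), r² = 73/4 = 18.25.
r = √(18.25) ≈ 4.27.

4.27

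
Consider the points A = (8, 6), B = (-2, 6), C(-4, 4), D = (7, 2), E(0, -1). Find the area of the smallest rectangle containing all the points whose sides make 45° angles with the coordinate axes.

In coordinates u = x + y, v = x − y the rectangle is axis-aligned; the map (x,y)→(u,v) scales areas by 2.
u-values: 14, 4, 0, 9, -1; range = 14 − (-1) = 15.
v-values: 2, -8, -8, 5, 1; range = 5 − (-8) = 13.
Area = (15 × 13) / 2 = 97.5.

97.5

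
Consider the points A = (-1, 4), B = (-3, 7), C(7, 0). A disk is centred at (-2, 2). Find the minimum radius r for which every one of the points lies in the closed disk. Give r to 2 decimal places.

9.22

The required radius is the distance from (-2, 2) to the farthest point.
Squared distances: 5, 26, 85.
Maximum is 85, attained at C.
r = √85 ≈ 9.22.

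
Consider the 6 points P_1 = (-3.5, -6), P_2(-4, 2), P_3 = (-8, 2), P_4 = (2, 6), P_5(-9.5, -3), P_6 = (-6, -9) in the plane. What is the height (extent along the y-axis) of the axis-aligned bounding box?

max y = 6, min y = -9, so height = 15.

15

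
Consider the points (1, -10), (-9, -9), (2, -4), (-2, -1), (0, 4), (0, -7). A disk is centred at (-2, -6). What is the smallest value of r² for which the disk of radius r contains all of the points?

104

The required radius is the distance from (-2, -6) to the farthest point.
Squared distances: 25, 58, 20, 25, 104, 5.
Maximum is 104, attained at (0, 4).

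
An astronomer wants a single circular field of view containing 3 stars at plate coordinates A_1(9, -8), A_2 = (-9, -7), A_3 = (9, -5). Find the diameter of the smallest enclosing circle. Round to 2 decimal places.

18.14

Side lengths²: A_1A_2² = 325, A_1A_3² = 9, A_2A_3² = 328.
Since A_2A_3² = 328 < 325 + 9 = 334, the triangle is acute, so the smallest enclosing circle is the circumcircle.
Circumcentre = (1/18, -6.5), r² = 13325/162.
Diameter = 2r = 2√(13325/162) ≈ 18.14.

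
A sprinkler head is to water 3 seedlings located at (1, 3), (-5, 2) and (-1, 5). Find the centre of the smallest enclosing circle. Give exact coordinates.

Call the three points A, B, C in the order given.
Side lengths²: AB² = 37, AC² = 8, BC² = 25.
Since AB² = 37 ≥ 25 + 8 = 33, the angle opposite AB is not acute, so the smallest enclosing circle has AB as diameter.
Centre = midpoint of AB = (-2, 2.5), r² = 37/4 = 9.25.
Centre = (-2, 2.5).

(-2, 2.5)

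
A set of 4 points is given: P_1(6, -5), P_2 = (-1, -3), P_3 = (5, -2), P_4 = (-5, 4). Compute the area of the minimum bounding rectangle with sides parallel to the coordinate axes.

x ranges over [-5, 6], width 11.
y ranges over [-5, 4], height 9.
Area = 11 × 9 = 99.

99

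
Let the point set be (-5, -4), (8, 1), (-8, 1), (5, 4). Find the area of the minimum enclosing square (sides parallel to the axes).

256

The bounding box has width 16 and height 8.
An axis-aligned square enclosing the set must have side ≥ max(width, height).
So the minimum side is max(16, 8) = 16.
Area = 16² = 256.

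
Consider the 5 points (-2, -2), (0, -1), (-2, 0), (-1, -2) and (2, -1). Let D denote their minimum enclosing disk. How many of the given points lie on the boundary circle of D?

The minimum enclosing circle of a finite set is fixed by two of the points (as a diameter) or three (as a circumcircle).
The minimum enclosing circle is determined by three boundary points: (-2, -2), (-2, 0), (2, -1).
Their circumcentre is (-0.125, -1) with r² = 4.515625.
The farthest remaining point (-1, -2) is at distance² 1.765625 ≤ 4.515625.
The points at distance exactly r from the centre are (-2, -2), (-2, 0), (2, -1) — 3 points.

3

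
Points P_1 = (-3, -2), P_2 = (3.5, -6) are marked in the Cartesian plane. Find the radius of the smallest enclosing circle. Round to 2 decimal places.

3.82

The smallest circle enclosing two points has them as diameter endpoints.
Centre = midpoint = (0.25, -4); r² = |P_1P_2|²/4 = 58.25/4 = 14.5625.
r = √(14.5625) ≈ 3.82.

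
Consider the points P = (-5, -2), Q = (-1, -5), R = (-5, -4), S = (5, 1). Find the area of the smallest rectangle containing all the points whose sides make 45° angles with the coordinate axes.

In coordinates u = x + y, v = x − y the rectangle is axis-aligned; the map (x,y)→(u,v) scales areas by 2.
u-values: -7, -6, -9, 6; range = 6 − (-9) = 15.
v-values: -3, 4, -1, 4; range = 4 − (-3) = 7.
Area = (15 × 7) / 2 = 52.5.

52.5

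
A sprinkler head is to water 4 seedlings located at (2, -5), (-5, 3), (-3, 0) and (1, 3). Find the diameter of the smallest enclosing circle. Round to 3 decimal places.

10.630

The farthest pair is (2, -5)–(-5, 3) with squared distance 113. The circle on this segment as diameter has centre (-1.5, -1) and r² = 113/4 = 28.25.
Check (-3, 0): distance² to centre = 3.25 ≤ 28.25, so it lies inside.
All remaining points lie in this disk, and no smaller disk contains both endpoints, so this is the minimum enclosing circle.
Diameter = 2r = 2√(28.25) ≈ 10.630.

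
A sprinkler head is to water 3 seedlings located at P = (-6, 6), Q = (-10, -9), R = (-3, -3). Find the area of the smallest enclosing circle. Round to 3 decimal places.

189.281

Side lengths²: PQ² = 241, PR² = 90, QR² = 85.
Since PQ² = 241 ≥ 90 + 85 = 175, the angle opposite PQ is not acute, so the smallest enclosing circle has PQ as diameter.
Centre = midpoint of PQ = (-8, -1.5), r² = 241/4 = 60.25.
Area = π·r² = π·60.25 ≈ 189.281.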